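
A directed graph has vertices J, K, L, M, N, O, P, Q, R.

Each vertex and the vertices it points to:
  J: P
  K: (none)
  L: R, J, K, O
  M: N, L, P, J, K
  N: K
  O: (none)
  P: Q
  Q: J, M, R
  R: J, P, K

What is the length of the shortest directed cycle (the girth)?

For each vertex v, BFS finds the shortest path from v back to v.
The shortest such closed walk is M → P → Q → M, length 3.

3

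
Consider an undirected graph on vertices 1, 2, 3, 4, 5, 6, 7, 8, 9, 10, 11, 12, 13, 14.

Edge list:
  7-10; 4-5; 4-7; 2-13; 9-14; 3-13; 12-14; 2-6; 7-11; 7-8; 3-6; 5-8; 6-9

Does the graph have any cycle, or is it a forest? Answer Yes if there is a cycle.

DFS, tracking each vertex's parent; an edge to a visited non-parent vertex closes a cycle.
Start from 10:
visit 10 (parent –)
  visit 7 (parent 10)
    7–10: parent, skip
    visit 11 (parent 7)
      11–7: parent, skip
    visit 4 (parent 7)
      visit 5 (parent 4)
        5–4: parent, skip
        visit 8 (parent 5)
          8–5: parent, skip
          8–7: 7 visited and ≠ parent → cycle
Cycle: 7 – 4 – 5 – 8 – 7.

Yes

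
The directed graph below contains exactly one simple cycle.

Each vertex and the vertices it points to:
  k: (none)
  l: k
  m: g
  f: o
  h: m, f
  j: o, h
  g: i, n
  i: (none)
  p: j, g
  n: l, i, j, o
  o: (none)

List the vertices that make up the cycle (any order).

DFS with gray/black marking from g:
g gray
  i gray
  i black
  n gray
    l gray
      k gray
      k black
    l black
    n→i: i black — skip
    j gray
      o gray
      o black
      h gray
        m gray
          m→g: g is gray → back edge
Back edge closes the cycle g → n → j → h → m → g; its vertices are {g, h, j, m, n}.

g, h, j, m, n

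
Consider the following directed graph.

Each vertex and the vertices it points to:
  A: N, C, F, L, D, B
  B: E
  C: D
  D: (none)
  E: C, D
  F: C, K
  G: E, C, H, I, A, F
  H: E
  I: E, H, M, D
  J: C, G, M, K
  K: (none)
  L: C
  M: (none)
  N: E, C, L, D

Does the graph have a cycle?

No

DFS with white/gray/black marking, starting from K:
K gray
K black
A gray
  N gray
    E gray
      C gray
        D gray
        D black
      C black
      E→D: D black — skip
    E black
    N→C: C black — skip
    L gray
      L→C: C black — skip
    L black
    N→D: D black — skip
  N black
  A→C: C black — skip
  F gray
    F→C: C black — skip
    F→K: K black — skip
  F black
  A→L: L black — skip
  A→D: D black — skip
  B gray
    B→E: E black — skip
  B black
A black
G gray
  G→E: E black — skip
  G→C: C black — skip
  H gray
    H→E: E black — skip
  H black
  I gray
    I→E: E black — skip
    I→H: H black — skip
    M gray
    M black
    I→D: D black — skip
  I black
  G→A: A black — skip
  G→F: F black — skip
G black
J gray
  J→C: C black — skip
  J→G: G black — skip
  J→M: M black — skip
  J→K: K black — skip
J black
Every edge goes to a white or black vertex — no back edge, so the graph is acyclic.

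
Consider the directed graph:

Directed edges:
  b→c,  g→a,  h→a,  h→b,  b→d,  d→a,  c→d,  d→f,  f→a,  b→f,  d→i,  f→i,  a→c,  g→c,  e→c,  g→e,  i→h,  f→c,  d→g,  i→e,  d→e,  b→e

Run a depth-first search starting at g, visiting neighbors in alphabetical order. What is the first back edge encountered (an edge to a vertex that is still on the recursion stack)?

d→a

DFS from g (visiting neighbors in alphabetical order); mark gray on enter, black on exit:
g gray
  a gray
    c gray
      d gray
        d→a: a is gray → back edge
First back edge: d → a.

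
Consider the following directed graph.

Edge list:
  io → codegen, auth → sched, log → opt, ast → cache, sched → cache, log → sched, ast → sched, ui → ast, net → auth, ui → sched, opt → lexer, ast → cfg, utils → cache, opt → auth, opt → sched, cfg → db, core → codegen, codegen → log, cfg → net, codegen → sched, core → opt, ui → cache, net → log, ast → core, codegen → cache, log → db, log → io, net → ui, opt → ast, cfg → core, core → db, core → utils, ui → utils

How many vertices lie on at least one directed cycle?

9

A vertex is on a directed cycle iff it belongs to a strongly connected component of size ≥ 2 (or has a self-loop).
The vertices on cycles are {io, ui, ast, cfg, log, net, opt, core, codegen} — 9 in total.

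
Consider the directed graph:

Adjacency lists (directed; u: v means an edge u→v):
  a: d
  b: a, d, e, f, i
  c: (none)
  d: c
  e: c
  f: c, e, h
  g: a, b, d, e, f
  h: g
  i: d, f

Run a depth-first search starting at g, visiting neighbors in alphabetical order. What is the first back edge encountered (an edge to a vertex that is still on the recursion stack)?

DFS from g (visiting neighbors in alphabetical order); mark gray on enter, black on exit:
g gray
  a gray
    d gray
      c gray
      c black
    d black
  a black
  b gray
    b→a: a black — skip
    b→d: d black — skip
    e gray
      e→c: c black — skip
    e black
    f gray
      f→c: c black — skip
      f→e: e black — skip
      h gray
        h→g: g is gray → back edge
First back edge: h → g.

h→g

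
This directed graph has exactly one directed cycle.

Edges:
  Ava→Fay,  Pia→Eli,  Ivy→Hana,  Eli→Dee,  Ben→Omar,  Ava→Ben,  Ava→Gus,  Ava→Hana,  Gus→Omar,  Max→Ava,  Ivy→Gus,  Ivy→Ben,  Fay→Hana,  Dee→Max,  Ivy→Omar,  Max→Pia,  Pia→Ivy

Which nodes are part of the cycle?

Dee, Eli, Max, Pia

DFS with gray/black marking from Max:
Max gray
  Pia gray
    Eli gray
      Dee gray
        Dee→Max: Max is gray → back edge
Back edge closes the cycle Max → Pia → Eli → Dee → Max; its vertices are {Dee, Eli, Max, Pia}.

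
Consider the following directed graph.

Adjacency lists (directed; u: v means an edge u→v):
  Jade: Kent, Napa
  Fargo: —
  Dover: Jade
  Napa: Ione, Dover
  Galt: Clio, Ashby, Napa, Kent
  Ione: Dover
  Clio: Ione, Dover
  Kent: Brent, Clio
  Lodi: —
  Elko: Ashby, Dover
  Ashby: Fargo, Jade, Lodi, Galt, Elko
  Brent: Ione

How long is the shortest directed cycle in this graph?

For each vertex v, BFS finds the shortest path from v back to v.
The shortest such closed walk is Ashby → Elko → Ashby, length 2.

2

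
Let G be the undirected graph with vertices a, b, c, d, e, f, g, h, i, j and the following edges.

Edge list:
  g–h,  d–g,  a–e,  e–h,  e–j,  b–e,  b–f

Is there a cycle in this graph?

DFS, tracking each vertex's parent; an edge to a visited non-parent vertex closes a cycle.
Start from j:
visit j (parent –)
  visit e (parent j)
    visit a (parent e)
      a–e: parent, skip
    visit h (parent e)
      visit g (parent h)
        g–h: parent, skip
        visit d (parent g)
          d–g: parent, skip
      h–e: parent, skip
    e–j: parent, skip
    visit b (parent e)
      b–e: parent, skip
      visit f (parent b)
        f–b: parent, skip
visit c (parent –)
visit i (parent –)
No non-parent visited neighbor found — the graph is a forest.

No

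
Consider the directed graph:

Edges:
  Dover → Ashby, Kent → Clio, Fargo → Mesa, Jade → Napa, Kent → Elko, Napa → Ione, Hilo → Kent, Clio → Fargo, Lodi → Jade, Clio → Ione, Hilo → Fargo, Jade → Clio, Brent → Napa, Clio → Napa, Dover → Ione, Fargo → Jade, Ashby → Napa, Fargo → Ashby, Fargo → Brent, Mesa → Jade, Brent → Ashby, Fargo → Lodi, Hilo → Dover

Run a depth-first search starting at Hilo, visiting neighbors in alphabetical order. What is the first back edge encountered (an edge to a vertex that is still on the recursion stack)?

DFS from Hilo (visiting neighbors in alphabetical order); mark gray on enter, black on exit:
Hilo gray
  Dover gray
    Ashby gray
      Napa gray
        Ione gray
        Ione black
      Napa black
    Ashby black
    Dover→Ione: Ione black — skip
  Dover black
  Fargo gray
    Fargo→Ashby: Ashby black — skip
    Brent gray
      Brent→Ashby: Ashby black — skip
      Brent→Napa: Napa black — skip
    Brent black
    Jade gray
      Clio gray
        Clio→Fargo: Fargo is gray → back edge
First back edge: Clio → Fargo.

Clio->Fargo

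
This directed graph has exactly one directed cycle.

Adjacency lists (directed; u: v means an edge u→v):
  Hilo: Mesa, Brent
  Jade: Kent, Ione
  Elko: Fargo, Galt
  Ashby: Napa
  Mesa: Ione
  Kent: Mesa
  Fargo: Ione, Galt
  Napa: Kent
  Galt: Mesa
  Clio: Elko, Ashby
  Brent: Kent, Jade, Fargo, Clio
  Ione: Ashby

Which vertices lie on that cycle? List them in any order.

DFS with gray/black marking from Ashby:
Ashby gray
  Napa gray
    Kent gray
      Mesa gray
        Ione gray
          Ione→Ashby: Ashby is gray → back edge
Back edge closes the cycle Ashby → Napa → Kent → Mesa → Ione → Ashby; its vertices are {Ione, Kent, Mesa, Napa, Ashby}.

Ione, Kent, Mesa, Napa, Ashby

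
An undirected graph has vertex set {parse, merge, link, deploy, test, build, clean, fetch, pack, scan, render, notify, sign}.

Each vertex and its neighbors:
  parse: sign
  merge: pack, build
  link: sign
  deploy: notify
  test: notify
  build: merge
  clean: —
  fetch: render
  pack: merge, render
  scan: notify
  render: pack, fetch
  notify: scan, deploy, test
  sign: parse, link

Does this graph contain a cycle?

No

DFS, tracking each vertex's parent; an edge to a visited non-parent vertex closes a cycle.
Start from notify:
visit notify (parent –)
  visit scan (parent notify)
    scan–notify: parent, skip
  visit deploy (parent notify)
    deploy–notify: parent, skip
  visit test (parent notify)
    test–notify: parent, skip
visit parse (parent –)
  visit sign (parent parse)
    sign–parse: parent, skip
    visit link (parent sign)
      link–sign: parent, skip
visit merge (parent –)
  visit pack (parent merge)
    pack–merge: parent, skip
    visit render (parent pack)
      render–pack: parent, skip
      visit fetch (parent render)
        fetch–render: parent, skip
  visit build (parent merge)
    build–merge: parent, skip
visit clean (parent –)
No non-parent visited neighbor found — the graph is a forest.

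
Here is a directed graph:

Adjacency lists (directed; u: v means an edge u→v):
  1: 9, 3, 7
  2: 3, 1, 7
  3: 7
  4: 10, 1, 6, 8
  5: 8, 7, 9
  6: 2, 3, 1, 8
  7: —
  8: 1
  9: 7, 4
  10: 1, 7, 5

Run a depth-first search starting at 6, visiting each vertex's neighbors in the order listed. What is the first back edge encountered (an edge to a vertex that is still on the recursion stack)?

DFS from 6 (visiting each vertex's neighbors in the order listed); mark gray on enter, black on exit:
6 gray
  2 gray
    3 gray
      7 gray
      7 black
    3 black
    1 gray
      9 gray
        9→7: 7 black — skip
        4 gray
          10 gray
            10→1: 1 is gray → back edge
First back edge: 10 → 1.

10→1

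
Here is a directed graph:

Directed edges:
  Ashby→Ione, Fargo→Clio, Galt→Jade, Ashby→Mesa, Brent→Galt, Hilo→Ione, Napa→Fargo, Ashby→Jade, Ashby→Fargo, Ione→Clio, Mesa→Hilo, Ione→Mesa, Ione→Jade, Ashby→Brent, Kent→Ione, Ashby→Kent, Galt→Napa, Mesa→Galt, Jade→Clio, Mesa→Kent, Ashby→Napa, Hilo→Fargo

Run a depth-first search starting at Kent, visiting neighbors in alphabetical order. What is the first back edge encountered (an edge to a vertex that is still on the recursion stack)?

Hilo→Ione

DFS from Kent (visiting neighbors in alphabetical order); mark gray on enter, black on exit:
Kent gray
  Ione gray
    Clio gray
    Clio black
    Jade gray
      Jade→Clio: Clio black — skip
    Jade black
    Mesa gray
      Galt gray
        Galt→Jade: Jade black — skip
        Napa gray
          Fargo gray
            Fargo→Clio: Clio black — skip
          Fargo black
        Napa black
      Galt black
      Hilo gray
        Hilo→Fargo: Fargo black — skip
        Hilo→Ione: Ione is gray → back edge
First back edge: Hilo → Ione.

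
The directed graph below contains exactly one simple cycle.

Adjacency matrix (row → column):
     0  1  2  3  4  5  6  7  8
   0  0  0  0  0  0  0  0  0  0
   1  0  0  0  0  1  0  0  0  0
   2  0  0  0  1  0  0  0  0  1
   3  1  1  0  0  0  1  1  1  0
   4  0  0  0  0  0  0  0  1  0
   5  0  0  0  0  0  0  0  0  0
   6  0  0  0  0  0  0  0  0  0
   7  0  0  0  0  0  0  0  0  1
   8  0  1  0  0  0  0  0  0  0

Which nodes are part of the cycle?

1, 4, 7, 8

DFS with gray/black marking from 1:
1 gray
  4 gray
    7 gray
      8 gray
        8→1: 1 is gray → back edge
Back edge closes the cycle 1 → 4 → 7 → 8 → 1; its vertices are {1, 4, 7, 8}.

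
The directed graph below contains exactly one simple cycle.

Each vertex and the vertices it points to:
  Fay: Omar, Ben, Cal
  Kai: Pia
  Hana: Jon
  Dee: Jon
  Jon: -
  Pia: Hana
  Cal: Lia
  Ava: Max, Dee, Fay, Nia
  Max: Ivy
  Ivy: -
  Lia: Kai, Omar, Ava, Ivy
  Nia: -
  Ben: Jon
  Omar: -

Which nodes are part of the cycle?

Ava, Cal, Fay, Lia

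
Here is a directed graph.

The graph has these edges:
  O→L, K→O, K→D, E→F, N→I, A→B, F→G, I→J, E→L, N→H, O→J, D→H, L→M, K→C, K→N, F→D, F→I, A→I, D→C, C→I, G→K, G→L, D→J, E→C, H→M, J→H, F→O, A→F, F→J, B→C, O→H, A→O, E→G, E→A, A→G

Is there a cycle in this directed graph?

No

DFS with white/gray/black marking, starting from B:
B gray
  C gray
    I gray
      J gray
        H gray
          M gray
          M black
        H black
      J black
    I black
  C black
B black
A gray
  A→B: B black — skip
  G gray
    K gray
      N gray
        N→I: I black — skip
        N→H: H black — skip
      N black
      O gray
        O→H: H black — skip
        O→J: J black — skip
        L gray
          L→M: M black — skip
        L black
      O black
      D gray
        D→C: C black — skip
        D→J: J black — skip
        D→H: H black — skip
      D black
      K→C: C black — skip
    K black
    G→L: L black — skip
  G black
  A→O: O black — skip
  F gray
    F→I: I black — skip
    F→J: J black — skip
    F→O: O black — skip
    F→D: D black — skip
    F→G: G black — skip
  F black
  A→I: I black — skip
A black
E gray
  E→L: L black — skip
  E→C: C black — skip
  E→G: G black — skip
  E→A: A black — skip
  E→F: F black — skip
E black
Every edge goes to a white or black vertex — no back edge, so the graph is acyclic.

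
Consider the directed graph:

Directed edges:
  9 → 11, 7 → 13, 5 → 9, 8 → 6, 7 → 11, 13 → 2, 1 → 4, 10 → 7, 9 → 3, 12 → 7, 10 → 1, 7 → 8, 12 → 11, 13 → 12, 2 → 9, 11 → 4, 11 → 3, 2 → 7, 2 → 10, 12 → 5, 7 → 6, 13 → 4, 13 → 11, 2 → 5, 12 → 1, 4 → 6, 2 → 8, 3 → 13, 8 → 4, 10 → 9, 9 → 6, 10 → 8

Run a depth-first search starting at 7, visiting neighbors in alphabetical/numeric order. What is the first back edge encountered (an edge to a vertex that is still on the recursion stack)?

9→3

DFS from 7 (visiting neighbors in alphabetical/numeric order); mark gray on enter, black on exit:
7 gray
  6 gray
  6 black
  8 gray
    4 gray
      4→6: 6 black — skip
    4 black
    8→6: 6 black — skip
  8 black
  11 gray
    3 gray
      13 gray
        2 gray
          5 gray
            9 gray
              9→3: 3 is gray → back edge
First back edge: 9 → 3.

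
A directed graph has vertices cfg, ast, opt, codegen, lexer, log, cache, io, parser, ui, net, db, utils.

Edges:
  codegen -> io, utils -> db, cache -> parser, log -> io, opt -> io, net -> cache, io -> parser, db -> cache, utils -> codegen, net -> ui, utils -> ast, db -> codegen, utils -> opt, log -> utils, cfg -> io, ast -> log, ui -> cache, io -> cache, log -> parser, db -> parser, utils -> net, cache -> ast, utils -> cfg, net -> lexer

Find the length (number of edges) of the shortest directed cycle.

For each vertex v, BFS finds the shortest path from v back to v.
The shortest such closed walk is utils → ast → log → utils, length 3.

3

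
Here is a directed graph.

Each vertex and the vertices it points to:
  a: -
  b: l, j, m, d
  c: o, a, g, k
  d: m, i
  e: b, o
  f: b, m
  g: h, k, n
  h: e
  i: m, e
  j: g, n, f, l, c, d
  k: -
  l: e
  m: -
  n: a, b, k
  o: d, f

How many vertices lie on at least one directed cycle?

12

A vertex is on a directed cycle iff it belongs to a strongly connected component of size ≥ 2 (or has a self-loop).
The vertices on cycles are {b, c, d, e, f, g, h, i, j, l, n, o} — 12 in total.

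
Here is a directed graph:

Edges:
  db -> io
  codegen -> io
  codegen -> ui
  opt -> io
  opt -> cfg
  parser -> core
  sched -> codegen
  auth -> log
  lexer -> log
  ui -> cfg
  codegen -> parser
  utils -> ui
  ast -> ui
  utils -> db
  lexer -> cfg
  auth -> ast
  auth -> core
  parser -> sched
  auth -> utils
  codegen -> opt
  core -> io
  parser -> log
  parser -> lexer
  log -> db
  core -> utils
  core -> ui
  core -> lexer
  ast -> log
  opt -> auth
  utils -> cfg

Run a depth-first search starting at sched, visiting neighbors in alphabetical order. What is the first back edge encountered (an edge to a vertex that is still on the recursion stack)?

parser→sched

DFS from sched (visiting neighbors in alphabetical order); mark gray on enter, black on exit:
sched gray
  codegen gray
    io gray
    io black
    opt gray
      auth gray
        ast gray
          log gray
            db gray
              db→io: io black — skip
            db black
          log black
          ui gray
            cfg gray
            cfg black
          ui black
        ast black
        core gray
          core→io: io black — skip
          lexer gray
            lexer→cfg: cfg black — skip
            lexer→log: log black — skip
          lexer black
          core→ui: ui black — skip
          utils gray
            utils→cfg: cfg black — skip
            utils→db: db black — skip
            utils→ui: ui black — skip
          utils black
        core black
        auth→log: log black — skip
        auth→utils: utils black — skip
      auth black
      opt→cfg: cfg black — skip
      opt→io: io black — skip
    opt black
    parser gray
      parser→core: core black — skip
      parser→lexer: lexer black — skip
      parser→log: log black — skip
      parser→sched: sched is gray → back edge
First back edge: parser → sched.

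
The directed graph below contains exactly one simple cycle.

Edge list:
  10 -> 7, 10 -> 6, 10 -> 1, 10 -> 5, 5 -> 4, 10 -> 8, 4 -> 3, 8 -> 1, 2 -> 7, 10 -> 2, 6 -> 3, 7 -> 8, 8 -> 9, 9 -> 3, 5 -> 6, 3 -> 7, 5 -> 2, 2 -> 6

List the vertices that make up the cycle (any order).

DFS with gray/black marking from 8:
8 gray
  1 gray
  1 black
  9 gray
    3 gray
      7 gray
        7→8: 8 is gray → back edge
Back edge closes the cycle 8 → 9 → 3 → 7 → 8; its vertices are {3, 7, 8, 9}.

3, 7, 8, 9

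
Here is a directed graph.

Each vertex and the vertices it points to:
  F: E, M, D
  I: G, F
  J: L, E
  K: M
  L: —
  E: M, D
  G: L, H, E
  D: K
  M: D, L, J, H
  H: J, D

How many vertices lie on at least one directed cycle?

6

A vertex is on a directed cycle iff it belongs to a strongly connected component of size ≥ 2 (or has a self-loop).
The vertices on cycles are {D, E, H, J, K, M} — 6 in total.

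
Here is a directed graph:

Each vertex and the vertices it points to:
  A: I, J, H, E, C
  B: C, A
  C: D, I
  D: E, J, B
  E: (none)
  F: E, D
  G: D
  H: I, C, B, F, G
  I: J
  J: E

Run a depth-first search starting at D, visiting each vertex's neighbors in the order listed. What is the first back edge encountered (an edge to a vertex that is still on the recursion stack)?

DFS from D (visiting each vertex's neighbors in the order listed); mark gray on enter, black on exit:
D gray
  E gray
  E black
  J gray
    J→E: E black — skip
  J black
  B gray
    C gray
      C→D: D is gray → back edge
First back edge: C → D.

C->D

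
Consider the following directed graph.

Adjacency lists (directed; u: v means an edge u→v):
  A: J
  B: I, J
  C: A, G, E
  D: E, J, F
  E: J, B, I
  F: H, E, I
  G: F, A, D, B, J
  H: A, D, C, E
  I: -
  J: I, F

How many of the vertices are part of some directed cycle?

9

A vertex is on a directed cycle iff it belongs to a strongly connected component of size ≥ 2 (or has a self-loop).
The vertices on cycles are {A, B, C, D, E, F, G, H, J} — 9 in total.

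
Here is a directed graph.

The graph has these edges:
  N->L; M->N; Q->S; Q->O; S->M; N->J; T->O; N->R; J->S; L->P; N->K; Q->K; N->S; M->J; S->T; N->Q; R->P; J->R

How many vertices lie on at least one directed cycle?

5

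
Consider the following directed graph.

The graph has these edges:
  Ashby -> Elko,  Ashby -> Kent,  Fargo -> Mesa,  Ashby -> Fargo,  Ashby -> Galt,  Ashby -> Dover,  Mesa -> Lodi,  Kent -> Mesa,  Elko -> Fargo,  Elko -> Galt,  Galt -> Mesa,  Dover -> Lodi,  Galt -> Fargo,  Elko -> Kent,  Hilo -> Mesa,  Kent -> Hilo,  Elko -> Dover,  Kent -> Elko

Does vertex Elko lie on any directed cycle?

Yes

Elko is on a cycle iff Elko can reach itself via ≥1 edge.
Elko → Kent → Elko — yes.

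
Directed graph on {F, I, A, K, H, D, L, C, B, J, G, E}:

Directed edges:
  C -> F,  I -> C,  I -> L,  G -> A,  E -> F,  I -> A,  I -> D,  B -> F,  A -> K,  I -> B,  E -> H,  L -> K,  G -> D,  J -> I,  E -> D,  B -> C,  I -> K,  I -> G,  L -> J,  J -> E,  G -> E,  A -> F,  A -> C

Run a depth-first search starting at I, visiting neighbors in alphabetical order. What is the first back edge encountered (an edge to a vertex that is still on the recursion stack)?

DFS from I (visiting neighbors in alphabetical order); mark gray on enter, black on exit:
I gray
  A gray
    C gray
      F gray
      F black
    C black
    A→F: F black — skip
    K gray
    K black
  A black
  B gray
    B→C: C black — skip
    B→F: F black — skip
  B black
  I→C: C black — skip
  D gray
  D black
  G gray
    G→A: A black — skip
    G→D: D black — skip
    E gray
      E→D: D black — skip
      E→F: F black — skip
      H gray
      H black
    E black
  G black
  I→K: K black — skip
  L gray
    J gray
      J→E: E black — skip
      J→I: I is gray → back edge
First back edge: J → I.

J→I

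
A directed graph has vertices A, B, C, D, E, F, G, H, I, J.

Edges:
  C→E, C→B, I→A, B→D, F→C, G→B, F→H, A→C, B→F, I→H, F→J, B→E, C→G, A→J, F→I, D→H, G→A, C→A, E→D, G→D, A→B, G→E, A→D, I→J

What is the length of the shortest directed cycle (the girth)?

2

For each vertex v, BFS finds the shortest path from v back to v.
The shortest such closed walk is C → A → C, length 2.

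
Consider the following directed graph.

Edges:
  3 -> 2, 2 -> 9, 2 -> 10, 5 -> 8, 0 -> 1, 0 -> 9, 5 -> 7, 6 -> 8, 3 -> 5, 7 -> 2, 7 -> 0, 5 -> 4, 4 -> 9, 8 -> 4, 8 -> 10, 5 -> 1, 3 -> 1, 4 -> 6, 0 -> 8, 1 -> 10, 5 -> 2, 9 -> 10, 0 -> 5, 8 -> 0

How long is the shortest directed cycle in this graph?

2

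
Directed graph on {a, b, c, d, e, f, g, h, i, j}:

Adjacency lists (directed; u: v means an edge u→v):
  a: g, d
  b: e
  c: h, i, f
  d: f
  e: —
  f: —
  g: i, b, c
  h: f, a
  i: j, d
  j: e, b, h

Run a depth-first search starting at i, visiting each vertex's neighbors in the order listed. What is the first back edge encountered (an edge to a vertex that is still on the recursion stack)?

g→i

DFS from i (visiting each vertex's neighbors in the order listed); mark gray on enter, black on exit:
i gray
  j gray
    e gray
    e black
    b gray
      b→e: e black — skip
    b black
    h gray
      f gray
      f black
      a gray
        g gray
          g→i: i is gray → back edge
First back edge: g → i.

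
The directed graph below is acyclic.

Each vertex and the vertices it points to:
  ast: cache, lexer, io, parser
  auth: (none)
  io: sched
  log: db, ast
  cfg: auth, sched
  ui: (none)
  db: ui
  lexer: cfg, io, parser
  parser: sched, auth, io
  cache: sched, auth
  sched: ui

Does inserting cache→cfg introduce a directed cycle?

No

Adding cache→cfg creates a cycle iff cfg can already reach cache.
Explore from cfg: no path reaches cache. The graph stays acyclic.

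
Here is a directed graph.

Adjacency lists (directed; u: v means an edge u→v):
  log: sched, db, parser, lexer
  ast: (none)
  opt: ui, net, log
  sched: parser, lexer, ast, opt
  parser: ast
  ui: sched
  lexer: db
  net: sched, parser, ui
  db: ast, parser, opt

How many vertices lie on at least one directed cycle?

7

A vertex is on a directed cycle iff it belongs to a strongly connected component of size ≥ 2 (or has a self-loop).
The vertices on cycles are {db, ui, log, net, opt, lexer, sched} — 7 in total.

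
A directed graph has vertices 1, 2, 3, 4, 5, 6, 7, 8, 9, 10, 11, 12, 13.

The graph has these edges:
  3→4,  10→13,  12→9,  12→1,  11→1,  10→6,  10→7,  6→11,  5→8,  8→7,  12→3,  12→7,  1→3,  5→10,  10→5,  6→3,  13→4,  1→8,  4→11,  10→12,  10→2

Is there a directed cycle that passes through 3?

Yes

3 is on a cycle iff 3 can reach itself via ≥1 edge.
3 → 4 → 11 → 1 → 3 — yes.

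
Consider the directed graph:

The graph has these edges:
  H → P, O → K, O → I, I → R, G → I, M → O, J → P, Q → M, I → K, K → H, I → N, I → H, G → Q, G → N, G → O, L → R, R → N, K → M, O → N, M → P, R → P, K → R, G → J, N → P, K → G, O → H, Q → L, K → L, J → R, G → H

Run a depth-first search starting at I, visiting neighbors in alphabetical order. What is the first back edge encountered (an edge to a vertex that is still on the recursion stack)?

G->I

DFS from I (visiting neighbors in alphabetical order); mark gray on enter, black on exit:
I gray
  H gray
    P gray
    P black
  H black
  K gray
    G gray
      G→H: H black — skip
      G→I: I is gray → back edge
First back edge: G → I.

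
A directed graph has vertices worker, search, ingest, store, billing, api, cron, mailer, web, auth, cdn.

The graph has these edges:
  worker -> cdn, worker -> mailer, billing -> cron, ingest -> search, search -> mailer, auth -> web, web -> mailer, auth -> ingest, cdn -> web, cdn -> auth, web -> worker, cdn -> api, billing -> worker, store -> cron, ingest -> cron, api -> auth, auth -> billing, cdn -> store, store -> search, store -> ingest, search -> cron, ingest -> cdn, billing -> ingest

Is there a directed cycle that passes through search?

No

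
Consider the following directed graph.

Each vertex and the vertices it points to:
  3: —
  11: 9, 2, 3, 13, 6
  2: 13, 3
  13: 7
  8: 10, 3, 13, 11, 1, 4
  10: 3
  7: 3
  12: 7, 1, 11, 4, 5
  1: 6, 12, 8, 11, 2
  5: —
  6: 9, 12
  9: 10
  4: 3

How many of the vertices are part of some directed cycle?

5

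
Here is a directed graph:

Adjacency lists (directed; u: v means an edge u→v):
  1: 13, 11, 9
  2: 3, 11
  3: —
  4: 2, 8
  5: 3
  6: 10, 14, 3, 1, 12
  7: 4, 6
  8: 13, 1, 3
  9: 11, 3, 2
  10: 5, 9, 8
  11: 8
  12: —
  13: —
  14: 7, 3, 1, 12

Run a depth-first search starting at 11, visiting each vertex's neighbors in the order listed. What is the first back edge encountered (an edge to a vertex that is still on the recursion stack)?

1→11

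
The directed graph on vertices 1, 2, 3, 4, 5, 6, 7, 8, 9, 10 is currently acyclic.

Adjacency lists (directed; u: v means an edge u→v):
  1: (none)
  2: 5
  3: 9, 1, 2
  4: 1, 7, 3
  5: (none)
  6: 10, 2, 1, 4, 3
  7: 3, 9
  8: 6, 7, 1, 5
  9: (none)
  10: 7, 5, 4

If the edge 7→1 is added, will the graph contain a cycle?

No

Adding 7→1 creates a cycle iff 1 can already reach 7.
Explore from 1: no path reaches 7. The graph stays acyclic.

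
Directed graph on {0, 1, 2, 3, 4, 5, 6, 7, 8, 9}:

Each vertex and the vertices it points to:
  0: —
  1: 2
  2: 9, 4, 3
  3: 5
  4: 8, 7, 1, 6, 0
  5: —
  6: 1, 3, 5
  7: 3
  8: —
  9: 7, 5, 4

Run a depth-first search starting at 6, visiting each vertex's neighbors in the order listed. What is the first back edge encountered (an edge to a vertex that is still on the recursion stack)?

4→1

DFS from 6 (visiting each vertex's neighbors in the order listed); mark gray on enter, black on exit:
6 gray
  1 gray
    2 gray
      9 gray
        7 gray
          3 gray
            5 gray
            5 black
          3 black
        7 black
        9→5: 5 black — skip
        4 gray
          8 gray
          8 black
          4→7: 7 black — skip
          4→1: 1 is gray → back edge
First back edge: 4 → 1.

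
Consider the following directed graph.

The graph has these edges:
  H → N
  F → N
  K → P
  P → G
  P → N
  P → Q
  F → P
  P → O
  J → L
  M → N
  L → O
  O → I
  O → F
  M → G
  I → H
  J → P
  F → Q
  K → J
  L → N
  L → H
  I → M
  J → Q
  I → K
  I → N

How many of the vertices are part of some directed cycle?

7

A vertex is on a directed cycle iff it belongs to a strongly connected component of size ≥ 2 (or has a self-loop).
The vertices on cycles are {F, I, J, K, L, O, P} — 7 in total.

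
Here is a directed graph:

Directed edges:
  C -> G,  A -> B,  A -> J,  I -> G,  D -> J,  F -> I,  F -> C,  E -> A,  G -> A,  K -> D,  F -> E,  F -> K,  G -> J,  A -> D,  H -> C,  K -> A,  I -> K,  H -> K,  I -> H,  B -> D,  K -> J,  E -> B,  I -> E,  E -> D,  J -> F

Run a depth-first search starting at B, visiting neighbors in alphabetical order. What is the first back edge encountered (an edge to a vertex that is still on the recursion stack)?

A->B

DFS from B (visiting neighbors in alphabetical order); mark gray on enter, black on exit:
B gray
  D gray
    J gray
      F gray
        C gray
          G gray
            A gray
              A→B: B is gray → back edge
First back edge: A → B.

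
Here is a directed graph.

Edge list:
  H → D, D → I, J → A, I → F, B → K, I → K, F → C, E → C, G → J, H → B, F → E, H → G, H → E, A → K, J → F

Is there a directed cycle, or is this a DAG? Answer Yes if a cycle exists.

No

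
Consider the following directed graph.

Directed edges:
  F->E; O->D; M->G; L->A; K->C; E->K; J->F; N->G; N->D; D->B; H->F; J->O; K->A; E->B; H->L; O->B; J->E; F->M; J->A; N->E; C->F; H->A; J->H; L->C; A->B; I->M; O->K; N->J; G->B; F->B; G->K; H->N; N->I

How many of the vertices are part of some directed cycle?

A vertex is on a directed cycle iff it belongs to a strongly connected component of size ≥ 2 (or has a self-loop).
The vertices on cycles are {C, E, F, G, H, J, K, M, N} — 9 in total.

9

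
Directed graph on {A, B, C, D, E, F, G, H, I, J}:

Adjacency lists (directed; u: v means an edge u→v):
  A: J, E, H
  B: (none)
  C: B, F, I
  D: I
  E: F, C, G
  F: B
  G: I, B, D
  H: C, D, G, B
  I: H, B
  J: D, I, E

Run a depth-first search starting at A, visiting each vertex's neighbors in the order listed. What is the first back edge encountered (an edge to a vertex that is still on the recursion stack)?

C→I

DFS from A (visiting each vertex's neighbors in the order listed); mark gray on enter, black on exit:
A gray
  J gray
    D gray
      I gray
        H gray
          C gray
            B gray
            B black
            F gray
              F→B: B black — skip
            F black
            C→I: I is gray → back edge
First back edge: C → I.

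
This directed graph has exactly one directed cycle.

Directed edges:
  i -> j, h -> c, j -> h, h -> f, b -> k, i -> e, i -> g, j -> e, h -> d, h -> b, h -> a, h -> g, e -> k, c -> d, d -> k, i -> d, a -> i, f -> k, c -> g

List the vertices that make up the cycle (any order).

DFS with gray/black marking from j:
j gray
  e gray
    k gray
    k black
  e black
  h gray
    d gray
      d→k: k black — skip
    d black
    f gray
      f→k: k black — skip
    f black
    b gray
      b→k: k black — skip
    b black
    c gray
      c→d: d black — skip
      g gray
      g black
    c black
    a gray
      i gray
        i→d: d black — skip
        i→e: e black — skip
        i→j: j is gray → back edge
Back edge closes the cycle j → h → a → i → j; its vertices are {a, h, i, j}.

a, h, i, j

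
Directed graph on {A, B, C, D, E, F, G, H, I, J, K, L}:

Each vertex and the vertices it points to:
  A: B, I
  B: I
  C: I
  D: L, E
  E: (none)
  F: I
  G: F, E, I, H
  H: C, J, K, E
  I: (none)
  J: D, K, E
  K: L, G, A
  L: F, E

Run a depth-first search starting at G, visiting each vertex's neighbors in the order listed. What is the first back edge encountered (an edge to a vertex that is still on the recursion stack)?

DFS from G (visiting each vertex's neighbors in the order listed); mark gray on enter, black on exit:
G gray
  F gray
    I gray
    I black
  F black
  E gray
  E black
  G→I: I black — skip
  H gray
    C gray
      C→I: I black — skip
    C black
    J gray
      D gray
        L gray
          L→F: F black — skip
          L→E: E black — skip
        L black
        D→E: E black — skip
      D black
      K gray
        K→L: L black — skip
        K→G: G is gray → back edge
First back edge: K → G.

K->G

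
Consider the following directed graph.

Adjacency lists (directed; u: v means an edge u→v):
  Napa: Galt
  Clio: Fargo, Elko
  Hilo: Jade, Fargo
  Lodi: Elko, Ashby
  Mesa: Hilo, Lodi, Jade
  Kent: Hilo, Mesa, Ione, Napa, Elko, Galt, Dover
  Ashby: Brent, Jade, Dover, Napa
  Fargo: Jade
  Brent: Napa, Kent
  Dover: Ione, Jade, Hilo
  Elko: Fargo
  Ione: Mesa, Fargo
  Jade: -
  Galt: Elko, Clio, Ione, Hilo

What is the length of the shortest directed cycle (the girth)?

5

For each vertex v, BFS finds the shortest path from v back to v.
The shortest such closed walk is Lodi → Ashby → Dover → Ione → Mesa → Lodi, length 5.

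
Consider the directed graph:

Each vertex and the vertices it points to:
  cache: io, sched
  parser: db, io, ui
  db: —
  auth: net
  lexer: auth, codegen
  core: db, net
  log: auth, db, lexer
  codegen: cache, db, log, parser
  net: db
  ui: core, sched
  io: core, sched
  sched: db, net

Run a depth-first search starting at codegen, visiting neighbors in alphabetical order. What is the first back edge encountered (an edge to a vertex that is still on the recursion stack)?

lexer->codegen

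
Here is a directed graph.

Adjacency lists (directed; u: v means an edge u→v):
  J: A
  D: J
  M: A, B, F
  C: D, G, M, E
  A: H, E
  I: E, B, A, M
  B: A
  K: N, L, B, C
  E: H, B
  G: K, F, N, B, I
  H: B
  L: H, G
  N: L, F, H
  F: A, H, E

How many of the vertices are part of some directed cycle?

A vertex is on a directed cycle iff it belongs to a strongly connected component of size ≥ 2 (or has a self-loop).
The vertices on cycles are {A, B, C, E, G, H, K, L, N} — 9 in total.

9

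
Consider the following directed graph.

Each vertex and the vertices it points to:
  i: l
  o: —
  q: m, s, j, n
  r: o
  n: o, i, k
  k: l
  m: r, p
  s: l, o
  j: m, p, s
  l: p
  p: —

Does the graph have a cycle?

DFS with white/gray/black marking, starting from o:
o gray
o black
i gray
  l gray
    p gray
    p black
  l black
i black
q gray
  m gray
    r gray
      r→o: o black — skip
    r black
    m→p: p black — skip
  m black
  s gray
    s→l: l black — skip
    s→o: o black — skip
  s black
  j gray
    j→m: m black — skip
    j→p: p black — skip
    j→s: s black — skip
  j black
  n gray
    n→o: o black — skip
    n→i: i black — skip
    k gray
      k→l: l black — skip
    k black
  n black
q black
Every edge goes to a white or black vertex — no back edge, so the graph is acyclic.

No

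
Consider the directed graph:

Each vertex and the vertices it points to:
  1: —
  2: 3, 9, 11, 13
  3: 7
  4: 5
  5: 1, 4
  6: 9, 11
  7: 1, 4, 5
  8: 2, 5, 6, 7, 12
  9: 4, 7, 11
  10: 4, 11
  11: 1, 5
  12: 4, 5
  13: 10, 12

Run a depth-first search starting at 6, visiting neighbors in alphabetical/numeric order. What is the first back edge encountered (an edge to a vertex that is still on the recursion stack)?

5→4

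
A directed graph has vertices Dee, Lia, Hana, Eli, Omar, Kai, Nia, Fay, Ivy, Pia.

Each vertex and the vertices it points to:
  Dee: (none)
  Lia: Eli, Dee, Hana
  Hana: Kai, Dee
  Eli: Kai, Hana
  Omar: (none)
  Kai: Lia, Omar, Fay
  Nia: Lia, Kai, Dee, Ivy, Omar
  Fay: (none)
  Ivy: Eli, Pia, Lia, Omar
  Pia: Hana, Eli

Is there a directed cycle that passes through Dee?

Dee lies on a cycle iff there is a path from Dee back to itself.
Exploring from Dee, it never reaches itself; equivalently, its strongly connected component is a singleton.

No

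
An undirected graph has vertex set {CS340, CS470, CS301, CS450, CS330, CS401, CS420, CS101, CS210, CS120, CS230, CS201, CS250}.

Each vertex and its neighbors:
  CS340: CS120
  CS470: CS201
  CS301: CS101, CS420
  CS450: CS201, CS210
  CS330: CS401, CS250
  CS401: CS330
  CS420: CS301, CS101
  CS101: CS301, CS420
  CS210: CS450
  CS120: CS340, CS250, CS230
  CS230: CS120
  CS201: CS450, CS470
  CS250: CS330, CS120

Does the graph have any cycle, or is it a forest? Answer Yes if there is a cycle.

DFS, tracking each vertex's parent; an edge to a visited non-parent vertex closes a cycle.
Start from CS201:
visit CS201 (parent –)
  visit CS450 (parent CS201)
    CS450–CS201: parent, skip
    visit CS210 (parent CS450)
      CS210–CS450: parent, skip
  visit CS470 (parent CS201)
    CS470–CS201: parent, skip
visit CS340 (parent –)
  visit CS120 (parent CS340)
    CS120–CS340: parent, skip
    visit CS250 (parent CS120)
      visit CS330 (parent CS250)
        visit CS401 (parent CS330)
          CS401–CS330: parent, skip
        CS330–CS250: parent, skip
      CS250–CS120: parent, skip
    visit CS230 (parent CS120)
      CS230–CS120: parent, skip
visit CS301 (parent –)
  visit CS101 (parent CS301)
    CS101–CS301: parent, skip
    visit CS420 (parent CS101)
      CS420–CS301: CS301 visited and ≠ parent → cycle
Cycle: CS301 – CS101 – CS420 – CS301.

Yes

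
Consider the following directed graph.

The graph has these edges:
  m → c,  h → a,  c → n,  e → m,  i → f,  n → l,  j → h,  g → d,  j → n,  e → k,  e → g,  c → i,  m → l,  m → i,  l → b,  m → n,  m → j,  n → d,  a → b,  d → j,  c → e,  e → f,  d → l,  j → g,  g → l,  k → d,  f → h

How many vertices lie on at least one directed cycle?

7

A vertex is on a directed cycle iff it belongs to a strongly connected component of size ≥ 2 (or has a self-loop).
The vertices on cycles are {c, d, e, g, j, m, n} — 7 in total.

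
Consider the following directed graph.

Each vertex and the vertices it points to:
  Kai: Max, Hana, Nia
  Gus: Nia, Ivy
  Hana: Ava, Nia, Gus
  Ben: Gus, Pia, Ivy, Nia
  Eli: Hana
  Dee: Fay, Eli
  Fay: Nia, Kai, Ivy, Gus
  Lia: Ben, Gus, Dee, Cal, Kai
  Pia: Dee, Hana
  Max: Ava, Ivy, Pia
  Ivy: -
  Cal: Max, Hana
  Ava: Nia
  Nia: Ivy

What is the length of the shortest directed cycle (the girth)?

5

For each vertex v, BFS finds the shortest path from v back to v.
The shortest such closed walk is Dee → Fay → Kai → Max → Pia → Dee, length 5.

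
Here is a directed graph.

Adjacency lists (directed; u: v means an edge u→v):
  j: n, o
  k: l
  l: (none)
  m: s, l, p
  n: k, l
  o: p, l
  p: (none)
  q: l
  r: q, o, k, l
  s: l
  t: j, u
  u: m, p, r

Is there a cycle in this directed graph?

DFS with white/gray/black marking, starting from k:
k gray
  l gray
  l black
k black
j gray
  n gray
    n→k: k black — skip
    n→l: l black — skip
  n black
  o gray
    p gray
    p black
    o→l: l black — skip
  o black
j black
m gray
  s gray
    s→l: l black — skip
  s black
  m→l: l black — skip
  m→p: p black — skip
m black
q gray
  q→l: l black — skip
q black
r gray
  r→q: q black — skip
  r→o: o black — skip
  r→k: k black — skip
  r→l: l black — skip
r black
t gray
  t→j: j black — skip
  u gray
    u→m: m black — skip
    u→p: p black — skip
    u→r: r black — skip
  u black
t black
Every edge goes to a white or black vertex — no back edge, so the graph is acyclic.

No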